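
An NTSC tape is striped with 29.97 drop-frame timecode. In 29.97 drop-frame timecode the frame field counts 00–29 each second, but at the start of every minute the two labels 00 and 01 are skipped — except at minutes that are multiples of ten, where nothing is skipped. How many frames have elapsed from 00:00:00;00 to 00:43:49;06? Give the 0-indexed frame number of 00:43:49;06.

78798

As if non-drop at 30 labels/s: (0 × 3600 + 43 × 60 + 49) × 30 + 6 = 78876.
Minute boundaries passed: 43; those not divisible by 10: 43 − 4 = 39; dropped labels = 2 × 39 = 78.
Actual frame index = 78876 − 78 = 78798.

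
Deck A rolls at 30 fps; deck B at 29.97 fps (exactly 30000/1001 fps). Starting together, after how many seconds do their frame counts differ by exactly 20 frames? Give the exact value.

The gap grows by |30000/1001 − 30| = 30/1001 frames per second.
Time for a 20-frame gap: 20 ÷ (30/1001) = 2002/3 s.

2002/3 seconds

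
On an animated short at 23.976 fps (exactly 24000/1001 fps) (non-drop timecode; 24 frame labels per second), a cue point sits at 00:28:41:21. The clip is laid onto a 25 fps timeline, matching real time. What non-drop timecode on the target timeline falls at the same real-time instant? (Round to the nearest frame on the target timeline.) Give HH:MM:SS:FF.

00:28:43:15

Source frame index: (0×3600 + 28×60 + 41) × 24 + 21 = 41325.
Real time: 41325 / (24000/1001) = 551551/320 s.
Target frame: (551551/320) × (25) = 2757755/64 ≈ 43089.922 → 43090.
At 25 labels/s: frame 43090 → 00:28:43:15.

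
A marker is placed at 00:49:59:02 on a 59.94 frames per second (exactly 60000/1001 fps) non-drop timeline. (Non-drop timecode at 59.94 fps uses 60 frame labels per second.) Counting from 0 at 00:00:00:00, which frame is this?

179942

Total seconds to the label: (0 × 3600 + 49 × 60 + 59) = 2999.
Frame index = 2999 × 60 + 2 = 179942.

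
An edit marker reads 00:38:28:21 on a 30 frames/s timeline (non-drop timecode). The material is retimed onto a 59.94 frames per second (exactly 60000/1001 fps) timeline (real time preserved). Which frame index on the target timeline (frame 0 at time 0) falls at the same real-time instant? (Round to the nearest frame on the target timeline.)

Source frame index: (0×3600 + 38×60 + 28) × 30 + 21 = 69261.
Real time: 69261 / (30) = 23087/10 s.
Target frame: (23087/10) × (60000/1001) = 138522000/1001 ≈ 138383.616 → 138384.

frame 138384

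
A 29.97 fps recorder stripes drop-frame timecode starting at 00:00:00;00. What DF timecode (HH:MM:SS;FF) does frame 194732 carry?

01:48:17;18

Ten DF minutes hold 17982 frames, so frame 194732 lies in block 10 (frames 179820–197801) with 14912 frames into that block.
The block's first minute is 1800 frames and the rest 1798 each; 14912 frames reaches minute 8, so 10 × 18 + 8 × 2 = 196 labels have been skipped so far.
Adding those back, label number 194732 + 196 = 194928 at 30 labels/s is 6497 s + 18 f = 1 h 48 min 17 s frame 18, i.e. 01:48:17;18.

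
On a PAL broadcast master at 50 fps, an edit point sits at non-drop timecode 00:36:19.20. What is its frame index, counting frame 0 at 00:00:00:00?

Total seconds to the label: (0 × 3600 + 36 × 60 + 19) = 2179.
Frame index = 2179 × 50 + 20 = 108970.

108970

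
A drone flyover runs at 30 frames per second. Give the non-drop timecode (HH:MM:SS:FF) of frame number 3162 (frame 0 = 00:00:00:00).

3162 ÷ 30 = 105 full seconds, remainder 12 frames.
105 s = 0 h 1 min 45 s.
Timecode: 00:01:45:12.

00:01:45:12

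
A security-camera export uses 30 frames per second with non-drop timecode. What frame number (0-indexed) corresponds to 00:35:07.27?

Total seconds to the label: (0 × 3600 + 35 × 60 + 7) = 2107.
Frame index = 2107 × 30 + 27 = 63237.

63237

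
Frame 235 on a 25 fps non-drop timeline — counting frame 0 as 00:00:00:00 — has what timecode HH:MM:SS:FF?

235 ÷ 25 = 9 full seconds, remainder 10 frames.
9 s = 0 h 0 min 9 s.
Timecode: 00:00:09:10.

00:00:09:10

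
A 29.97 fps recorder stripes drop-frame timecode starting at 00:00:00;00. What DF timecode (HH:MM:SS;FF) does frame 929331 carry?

08:36:48;21

Ten DF minutes hold 17982 frames, so frame 929331 lies in block 51 (frames 917082–935063) with 12249 frames into that block.
The block's first minute is 1800 frames and the rest 1798 each; 12249 frames reaches minute 6, so 51 × 18 + 6 × 2 = 930 labels have been skipped so far.
Adding those back, label number 929331 + 930 = 930261 at 30 labels/s is 31008 s + 21 f = 8 h 36 min 48 s frame 21, i.e. 08:36:48;21.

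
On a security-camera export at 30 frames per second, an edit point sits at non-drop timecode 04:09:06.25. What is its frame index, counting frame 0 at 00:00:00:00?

frame 448405

Total seconds to the label: (4 × 3600 + 9 × 60 + 6) = 14946.
Frame index = 14946 × 30 + 25 = 448405.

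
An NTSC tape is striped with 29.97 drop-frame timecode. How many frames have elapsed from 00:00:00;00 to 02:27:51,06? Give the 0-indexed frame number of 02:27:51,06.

Complete 10-minute blocks: 14, each 17982 frames → 251748.
Remaining 7 whole minutes in the current block: 1800 + 6 × 1798 = 12588 frames.
Within the current minute: 51 × 30 + 6 − 2 = 1534 (labels ;00/;01 skipped at this minute). Total = 251748 + 12588 + 1534 = 265870.

265870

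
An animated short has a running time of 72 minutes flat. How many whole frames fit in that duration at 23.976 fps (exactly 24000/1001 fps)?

103576 frames

72 min = 4320 s.
Frames = 4320 × 24000/1001 = 103680000/1001 ≈ 103576.4236.
Complete frames: 103576.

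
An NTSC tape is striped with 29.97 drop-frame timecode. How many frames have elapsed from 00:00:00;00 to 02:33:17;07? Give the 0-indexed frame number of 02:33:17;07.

As if non-drop at 30 labels/s: (2 × 3600 + 33 × 60 + 17) × 30 + 7 = 275917.
Minute boundaries passed: 153; those not divisible by 10: 153 − 15 = 138; dropped labels = 2 × 138 = 276.
Actual frame index = 275917 − 276 = 275641.

275641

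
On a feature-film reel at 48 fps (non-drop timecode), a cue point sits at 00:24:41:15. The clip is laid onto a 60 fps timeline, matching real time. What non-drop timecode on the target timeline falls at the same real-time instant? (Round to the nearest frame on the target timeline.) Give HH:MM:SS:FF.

Source frame index: (0×3600 + 24×60 + 41) × 48 + 15 = 71103.
Real time: 71103 / (48) = 23701/16 s.
Target frame: (23701/16) × (60) = 355515/4 ≈ 88878.750 → 88879.
At 60 labels/s: frame 88879 → 00:24:41:19.

00:24:41:19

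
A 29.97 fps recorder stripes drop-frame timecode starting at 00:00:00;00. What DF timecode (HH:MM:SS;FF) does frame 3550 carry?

00:01:58;12

Ten DF minutes hold 17982 frames, so frame 3550 lies in block 0 (frames 0–17981) with 3550 frames into that block.
The block's first minute is 1800 frames and the rest 1798 each; 3550 frames reaches minute 1, so 0 × 18 + 1 × 2 = 2 labels have been skipped so far.
Adding those back, label number 3550 + 2 = 3552 at 30 labels/s is 118 s + 12 f = 0 h 1 min 58 s frame 12, i.e. 00:01:58;12.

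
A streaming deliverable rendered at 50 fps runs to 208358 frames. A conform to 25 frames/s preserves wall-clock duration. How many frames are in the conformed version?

Frames at target rate = 208358 × (25) / (50) = 104179.

104179 frames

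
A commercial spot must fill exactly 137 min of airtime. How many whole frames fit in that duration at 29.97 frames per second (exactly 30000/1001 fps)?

246353 frames

137 min = 8220 s.
Frames = 8220 × 30000/1001 = 246600000/1001 ≈ 246353.6464.
Complete frames: 246353.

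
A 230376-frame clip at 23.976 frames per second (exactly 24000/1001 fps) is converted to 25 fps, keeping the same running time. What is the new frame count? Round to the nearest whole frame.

240215 frames

Frames at target rate = 230376 × (25) / (24000/1001) = 9608599/40 ≈ 240214.975.
Nearest whole frame: 240215.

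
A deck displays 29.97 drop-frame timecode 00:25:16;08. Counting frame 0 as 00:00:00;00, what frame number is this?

As if non-drop at 30 labels/s: (0 × 3600 + 25 × 60 + 16) × 30 + 8 = 45488.
Minute boundaries passed: 25; those not divisible by 10: 25 − 2 = 23; dropped labels = 2 × 23 = 46.
Actual frame index = 45488 − 46 = 45442.

45442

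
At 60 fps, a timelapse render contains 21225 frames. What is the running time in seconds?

Running time = 21225 / (60) = 353.75 s.

353.75 seconds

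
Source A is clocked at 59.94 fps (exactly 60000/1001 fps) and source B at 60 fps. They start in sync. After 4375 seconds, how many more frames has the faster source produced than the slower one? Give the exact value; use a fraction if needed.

37500/143 frames

A emits 60000/1001 × 4375 = 37500000/143 frames; B emits 60 × 4375 = 262500.
Difference = 37500/143 frames (≈ 262.2378); B is ahead of A.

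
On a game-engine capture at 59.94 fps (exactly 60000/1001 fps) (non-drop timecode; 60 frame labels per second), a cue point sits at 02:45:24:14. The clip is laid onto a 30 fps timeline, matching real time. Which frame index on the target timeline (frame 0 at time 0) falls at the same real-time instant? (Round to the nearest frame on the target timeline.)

Source frame index: (2×3600 + 45×60 + 24) × 60 + 14 = 595454.
Real time: 595454 / (60000/1001) = 298024727/30000 s.
Target frame: (298024727/30000) × (30) = 298024727/1000 ≈ 298024.727 → 298025.

frame 298025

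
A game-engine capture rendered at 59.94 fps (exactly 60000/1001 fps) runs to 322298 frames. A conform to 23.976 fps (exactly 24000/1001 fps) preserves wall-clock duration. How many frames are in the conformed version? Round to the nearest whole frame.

128919 frames

Frames at target rate = 322298 × (24000/1001) / (60000/1001) = 644596/5 ≈ 128919.200.
Nearest whole frame: 128919.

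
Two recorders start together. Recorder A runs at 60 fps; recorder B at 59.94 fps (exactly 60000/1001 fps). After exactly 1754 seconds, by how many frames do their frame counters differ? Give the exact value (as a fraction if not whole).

A emits 60 × 1754 = 105240 frames; B emits 60000/1001 × 1754 = 105240000/1001.
Difference = 105240/1001 frames (≈ 105.1349); B is behind A.

105240/1001 frames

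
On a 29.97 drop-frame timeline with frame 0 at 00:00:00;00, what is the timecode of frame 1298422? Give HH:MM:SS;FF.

Ten DF minutes hold 17982 frames, so frame 1298422 lies in block 72 (frames 1294704–1312685) with 3718 frames into that block.
The block's first minute is 1800 frames and the rest 1798 each; 3718 frames reaches minute 2, so 72 × 18 + 2 × 2 = 1300 labels have been skipped so far.
Adding those back, label number 1298422 + 1300 = 1299722 at 30 labels/s is 43324 s + 2 f = 12 h 2 min 4 s frame 2, i.e. 12:02:04;02.

12:02:04;02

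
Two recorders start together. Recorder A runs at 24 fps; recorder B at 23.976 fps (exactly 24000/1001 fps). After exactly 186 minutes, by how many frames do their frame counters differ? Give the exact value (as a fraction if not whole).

186 min = 11160 s.
A emits 24 × 11160 = 267840 frames; B emits 24000/1001 × 11160 = 267840000/1001.
Difference = 267840/1001 frames (≈ 267.5724); B is behind A.

267840/1001 frames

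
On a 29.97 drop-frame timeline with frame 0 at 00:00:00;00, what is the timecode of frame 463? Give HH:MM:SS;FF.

00:00:15;13

Ten DF minutes hold 17982 frames, so frame 463 lies in block 0 (frames 0–17981) with 463 frames into that block.
The block's first minute is 1800 frames and the rest 1798 each; 463 frames reaches minute 0, so 0 × 18 + 0 × 2 = 0 labels have been skipped so far.
Adding those back, label number 463 + 0 = 463 at 30 labels/s is 15 s + 13 f = 0 h 0 min 15 s frame 13, i.e. 00:00:15;13.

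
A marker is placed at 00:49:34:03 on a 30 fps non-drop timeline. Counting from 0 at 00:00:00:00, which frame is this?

frame 89223

Total seconds to the label: (0 × 3600 + 49 × 60 + 34) = 2974.
Frame index = 2974 × 30 + 3 = 89223.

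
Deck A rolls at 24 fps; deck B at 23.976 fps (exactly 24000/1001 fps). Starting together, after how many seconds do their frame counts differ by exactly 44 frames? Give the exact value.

11011/6 seconds

The gap grows by |24000/1001 − 24| = 24/1001 frames per second.
Time for a 44-frame gap: 44 ÷ (24/1001) = 11011/6 s.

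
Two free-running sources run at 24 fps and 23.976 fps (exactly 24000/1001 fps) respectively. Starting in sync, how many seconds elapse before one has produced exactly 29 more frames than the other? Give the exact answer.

29029/24 seconds

The gap grows by |24000/1001 − 24| = 24/1001 frames per second.
Time for a 29-frame gap: 29 ÷ (24/1001) = 29029/24 s.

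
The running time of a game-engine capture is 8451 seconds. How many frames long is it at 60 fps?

Frames = 8451 × 60 = 507060.

507060 frames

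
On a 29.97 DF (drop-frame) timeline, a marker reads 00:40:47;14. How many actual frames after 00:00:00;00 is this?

As if non-drop at 30 labels/s: (0 × 3600 + 40 × 60 + 47) × 30 + 14 = 73424.
Minute boundaries passed: 40; those not divisible by 10: 40 − 4 = 36; dropped labels = 2 × 36 = 72.
Actual frame index = 73424 − 72 = 73352.

73352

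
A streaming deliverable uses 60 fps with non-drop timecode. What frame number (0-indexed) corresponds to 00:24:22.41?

Total seconds to the label: (0 × 3600 + 24 × 60 + 22) = 1462.
Frame index = 1462 × 60 + 41 = 87761.

87761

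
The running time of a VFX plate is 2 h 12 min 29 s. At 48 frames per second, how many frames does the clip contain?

2 h 12 min 29 s = 7949 s.
Frames = 7949 × 48 = 381552.

381552 frames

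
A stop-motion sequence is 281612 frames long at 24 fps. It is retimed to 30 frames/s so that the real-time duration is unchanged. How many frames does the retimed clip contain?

Target frames = source frames × (target rate / source rate) = 281612 × (30)/(24) = 281612 × 5/4 = 352015.

352015 frames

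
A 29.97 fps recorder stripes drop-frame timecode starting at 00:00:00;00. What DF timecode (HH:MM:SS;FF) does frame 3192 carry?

00:01:46;14

Each 10-minute DF block holds 10 × 60 × 30 − 9 × 2 = 17982 frames. 3192 ÷ 17982 → 0 full blocks, remainder 3192.
Within the partial block the first minute is 1800 frames and each further minute 1798, so 1 further minute boundary passed. Total skipped labels = 18 × 0 + 2 × 1 = 2.
Non-drop label index = 3192 + 2 = 3194; at 30 labels/s that is 00:01:46:14, i.e. DF 00:01:46;14.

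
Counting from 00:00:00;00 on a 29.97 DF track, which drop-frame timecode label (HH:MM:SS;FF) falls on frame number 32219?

Each 10-minute DF block holds 10 × 60 × 30 − 9 × 2 = 17982 frames. 32219 ÷ 17982 → 1 full block, remainder 14237.
Within the partial block the first minute is 1800 frames and each further minute 1798, so 7 further minute boundaries passed. Total skipped labels = 18 × 1 + 2 × 7 = 32.
Non-drop label index = 32219 + 32 = 32251; at 30 labels/s that is 00:17:55:01, i.e. DF 00:17:55;01.

00:17:55;01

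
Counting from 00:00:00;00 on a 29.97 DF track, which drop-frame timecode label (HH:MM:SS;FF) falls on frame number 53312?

Ten DF minutes hold 17982 frames, so frame 53312 lies in block 2 (frames 35964–53945) with 17348 frames into that block.
The block's first minute is 1800 frames and the rest 1798 each; 17348 frames reaches minute 9, so 2 × 18 + 9 × 2 = 54 labels have been skipped so far.
Adding those back, label number 53312 + 54 = 53366 at 30 labels/s is 1778 s + 26 f = 0 h 29 min 38 s frame 26, i.e. 00:29:38;26.

00:29:38;26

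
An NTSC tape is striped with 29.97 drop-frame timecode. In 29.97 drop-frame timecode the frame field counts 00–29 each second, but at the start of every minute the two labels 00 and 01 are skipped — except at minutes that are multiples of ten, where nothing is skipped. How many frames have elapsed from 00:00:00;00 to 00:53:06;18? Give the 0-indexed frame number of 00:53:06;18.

95502

Complete 10-minute blocks: 5, each 17982 frames → 89910.
Remaining 3 whole minutes in the current block: 1800 + 2 × 1798 = 5396 frames.
Within the current minute: 6 × 30 + 18 − 2 = 196 (labels ;00/;01 skipped at this minute). Total = 89910 + 5396 + 196 = 95502.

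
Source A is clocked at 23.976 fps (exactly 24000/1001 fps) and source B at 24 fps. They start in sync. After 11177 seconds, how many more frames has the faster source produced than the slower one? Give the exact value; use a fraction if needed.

A emits 24000/1001 × 11177 = 268248000/1001 frames; B emits 24 × 11177 = 268248.
Difference = 268248/1001 frames (≈ 267.9800); B is ahead of A.

268248/1001 frames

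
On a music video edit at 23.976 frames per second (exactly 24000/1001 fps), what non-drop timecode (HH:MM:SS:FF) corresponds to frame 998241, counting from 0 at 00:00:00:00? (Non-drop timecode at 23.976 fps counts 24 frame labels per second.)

11:33:13:09

998241 ÷ 24 = 41593 full seconds, remainder 9 frames.
41593 s = 11 h 33 min 13 s.
Timecode: 11:33:13:09.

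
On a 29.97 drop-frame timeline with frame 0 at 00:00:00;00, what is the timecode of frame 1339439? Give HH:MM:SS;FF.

Each 10-minute DF block holds 10 × 60 × 30 − 9 × 2 = 17982 frames. 1339439 ÷ 17982 → 74 full blocks, remainder 8771.
Within the partial block the first minute is 1800 frames and each further minute 1798, so 4 further minute boundaries passed. Total skipped labels = 18 × 74 + 2 × 4 = 1340.
Non-drop label index = 1339439 + 1340 = 1340779; at 30 labels/s that is 12:24:52:19, i.e. DF 12:24:52;19.

12:24:52;19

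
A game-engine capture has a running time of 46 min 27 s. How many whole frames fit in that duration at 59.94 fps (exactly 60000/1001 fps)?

167052 frames

46 min 27 s = 2787 s.
Frames = 2787 × 60000/1001 = 167220000/1001 ≈ 167052.9471.
Complete frames: 167052.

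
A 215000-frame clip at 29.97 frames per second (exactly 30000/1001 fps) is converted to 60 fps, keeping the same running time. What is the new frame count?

Target frames = source frames × (target rate / source rate) = 215000 × (60)/(30000/1001) = 215000 × 1001/500 = 430430.

430430 frames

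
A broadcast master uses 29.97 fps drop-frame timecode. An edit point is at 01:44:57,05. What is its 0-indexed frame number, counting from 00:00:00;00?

Complete 10-minute blocks: 10, each 17982 frames → 179820.
Remaining 4 whole minutes in the current block: 1800 + 3 × 1798 = 7194 frames.
Within the current minute: 57 × 30 + 5 − 2 = 1713 (labels ;00/;01 skipped at this minute). Total = 179820 + 7194 + 1713 = 188727.

188727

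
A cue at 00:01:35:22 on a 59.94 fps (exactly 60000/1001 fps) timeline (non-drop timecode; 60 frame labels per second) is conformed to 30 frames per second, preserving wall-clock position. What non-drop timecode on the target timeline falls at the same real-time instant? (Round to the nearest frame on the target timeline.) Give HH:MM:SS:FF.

Source frame index: (0×3600 + 1×60 + 35) × 60 + 22 = 5722.
Real time: 5722 / (60000/1001) = 2863861/30000 s.
Target frame: (2863861/30000) × (30) = 2863861/1000 ≈ 2863.861 → 2864.
At 30 labels/s: frame 2864 → 00:01:35:14.

00:01:35:14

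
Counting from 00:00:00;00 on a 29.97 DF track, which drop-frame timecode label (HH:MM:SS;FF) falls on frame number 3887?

Each 10-minute DF block holds 10 × 60 × 30 − 9 × 2 = 17982 frames. 3887 ÷ 17982 → 0 full blocks, remainder 3887.
Within the partial block the first minute is 1800 frames and each further minute 1798, so 2 further minute boundaries passed. Total skipped labels = 18 × 0 + 2 × 2 = 4.
Non-drop label index = 3887 + 4 = 3891; at 30 labels/s that is 00:02:09:21, i.e. DF 00:02:09;21.

00:02:09;21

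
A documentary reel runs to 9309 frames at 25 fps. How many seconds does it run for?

372.36 seconds

Running time = 9309 / (25) = 372.36 s.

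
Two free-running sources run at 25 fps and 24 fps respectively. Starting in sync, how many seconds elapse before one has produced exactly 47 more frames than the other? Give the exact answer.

47 seconds

The gap grows by |24 − 25| = 1 frame per second.
Time for a 47-frame gap: 47 ÷ (1) = 47 s.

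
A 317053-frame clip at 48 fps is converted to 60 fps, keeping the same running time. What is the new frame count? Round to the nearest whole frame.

396316 frames

Frames at target rate = 317053 × (60) / (48) = 1585265/4 ≈ 396316.250.
Nearest whole frame: 396316.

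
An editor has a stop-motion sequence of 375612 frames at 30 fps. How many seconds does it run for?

12520.4 seconds

Running time = 375612 / (30) = 12520.4 s.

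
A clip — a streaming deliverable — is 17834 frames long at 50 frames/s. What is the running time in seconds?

Running time = 17834 / (50) = 356.68 s.

356.68 seconds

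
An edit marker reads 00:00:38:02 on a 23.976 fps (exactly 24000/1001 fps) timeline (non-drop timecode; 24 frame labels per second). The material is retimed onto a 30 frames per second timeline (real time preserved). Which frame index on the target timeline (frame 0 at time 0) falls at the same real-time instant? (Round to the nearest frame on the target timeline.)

Source frame index: (0×3600 + 0×60 + 38) × 24 + 2 = 914.
Real time: 914 / (24000/1001) = 457457/12000 s.
Target frame: (457457/12000) × (30) = 457457/400 ≈ 1143.642 → 1144.

frame 1144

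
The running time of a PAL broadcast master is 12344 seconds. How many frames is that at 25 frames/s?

308600 frames

Frames = 12344 × 25 = 308600.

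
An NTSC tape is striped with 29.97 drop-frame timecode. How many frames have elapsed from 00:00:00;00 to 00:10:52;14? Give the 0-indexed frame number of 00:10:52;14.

19556

Complete 10-minute blocks: 1, each 17982 frames → 17982.
Remaining 0 whole minutes in the current block: 0 frames.
Within the current minute: 52 × 30 + 14 = 1574. Total = 17982 + 0 + 1574 = 19556.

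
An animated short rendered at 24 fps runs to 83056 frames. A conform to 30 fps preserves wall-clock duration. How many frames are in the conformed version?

103820 frames

Target frames = source frames × (target rate / source rate) = 83056 × (30)/(24) = 83056 × 5/4 = 103820.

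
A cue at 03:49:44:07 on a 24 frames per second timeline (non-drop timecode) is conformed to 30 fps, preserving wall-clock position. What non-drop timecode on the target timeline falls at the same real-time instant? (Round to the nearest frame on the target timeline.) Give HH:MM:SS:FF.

03:49:44:09

Source frame index: (3×3600 + 49×60 + 44) × 24 + 7 = 330823.
Real time: 330823 / (24) = 330823/24 s.
Target frame: (330823/24) × (30) = 1654115/4 ≈ 413528.750 → 413529.
At 30 labels/s: frame 413529 → 03:49:44:09.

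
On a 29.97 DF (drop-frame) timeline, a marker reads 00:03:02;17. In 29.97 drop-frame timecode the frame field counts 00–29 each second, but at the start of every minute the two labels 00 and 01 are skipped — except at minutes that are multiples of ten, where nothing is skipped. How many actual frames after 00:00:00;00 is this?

5471

As if non-drop at 30 labels/s: (0 × 3600 + 3 × 60 + 2) × 30 + 17 = 5477.
Minute boundaries passed: 3; those not divisible by 10: 3 − 0 = 3; dropped labels = 2 × 3 = 6.
Actual frame index = 5477 − 6 = 5471.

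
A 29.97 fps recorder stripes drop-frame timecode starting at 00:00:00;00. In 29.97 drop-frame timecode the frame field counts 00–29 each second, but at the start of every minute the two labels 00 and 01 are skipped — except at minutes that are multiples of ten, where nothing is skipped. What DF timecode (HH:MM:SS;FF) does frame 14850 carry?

Each 10-minute DF block holds 10 × 60 × 30 − 9 × 2 = 17982 frames. 14850 ÷ 17982 → 0 full blocks, remainder 14850.
Within the partial block the first minute is 1800 frames and each further minute 1798, so 8 further minute boundaries passed. Total skipped labels = 18 × 0 + 2 × 8 = 16.
Non-drop label index = 14850 + 16 = 14866; at 30 labels/s that is 00:08:15:16, i.e. DF 00:08:15;16.

00:08:15;16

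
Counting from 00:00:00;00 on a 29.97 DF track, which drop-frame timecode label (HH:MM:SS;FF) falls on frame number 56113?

00:31:12;09

Ten DF minutes hold 17982 frames, so frame 56113 lies in block 3 (frames 53946–71927) with 2167 frames into that block.
The block's first minute is 1800 frames and the rest 1798 each; 2167 frames reaches minute 1, so 3 × 18 + 1 × 2 = 56 labels have been skipped so far.
Adding those back, label number 56113 + 56 = 56169 at 30 labels/s is 1872 s + 9 f = 0 h 31 min 12 s frame 9, i.e. 00:31:12;09.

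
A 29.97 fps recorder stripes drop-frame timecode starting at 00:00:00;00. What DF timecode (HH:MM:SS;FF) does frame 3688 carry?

Each 10-minute DF block holds 10 × 60 × 30 − 9 × 2 = 17982 frames. 3688 ÷ 17982 → 0 full blocks, remainder 3688.
Within the partial block the first minute is 1800 frames and each further minute 1798, so 2 further minute boundaries passed. Total skipped labels = 18 × 0 + 2 × 2 = 4.
Non-drop label index = 3688 + 4 = 3692; at 30 labels/s that is 00:02:03:02, i.e. DF 00:02:03;02.

00:02:03;02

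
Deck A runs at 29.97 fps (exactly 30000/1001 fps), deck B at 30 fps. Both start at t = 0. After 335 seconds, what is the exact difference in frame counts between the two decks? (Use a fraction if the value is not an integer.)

10050/1001 frames

A emits 30000/1001 × 335 = 10050000/1001 frames; B emits 30 × 335 = 10050.
Difference = 10050/1001 frames (≈ 10.0400); B is ahead of A.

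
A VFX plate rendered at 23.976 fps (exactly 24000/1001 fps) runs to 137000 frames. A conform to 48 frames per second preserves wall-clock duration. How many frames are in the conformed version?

Target frames = source frames × (target rate / source rate) = 137000 × (48)/(24000/1001) = 137000 × 1001/500 = 274274.

274274 frames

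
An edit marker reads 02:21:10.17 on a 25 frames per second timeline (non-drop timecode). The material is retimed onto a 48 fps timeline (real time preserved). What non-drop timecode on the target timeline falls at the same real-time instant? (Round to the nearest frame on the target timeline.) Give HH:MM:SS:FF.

02:21:10:33

Source frame index: (2×3600 + 21×60 + 10) × 25 + 17 = 211767.
Real time: 211767 / (25) = 211767/25 s.
Target frame: (211767/25) × (48) = 10164816/25 ≈ 406592.640 → 406593.
At 48 labels/s: frame 406593 → 02:21:10:33.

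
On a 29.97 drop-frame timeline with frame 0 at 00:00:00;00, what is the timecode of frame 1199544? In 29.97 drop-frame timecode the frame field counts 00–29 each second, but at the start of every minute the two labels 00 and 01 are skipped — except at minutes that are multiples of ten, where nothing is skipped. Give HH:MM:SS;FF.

Each 10-minute DF block holds 10 × 60 × 30 − 9 × 2 = 17982 frames. 1199544 ÷ 17982 → 66 full blocks, remainder 12732.
Within the partial block the first minute is 1800 frames and each further minute 1798, so 7 further minute boundaries passed. Total skipped labels = 18 × 66 + 2 × 7 = 1202.
Non-drop label index = 1199544 + 1202 = 1200746; at 30 labels/s that is 11:07:04:26, i.e. DF 11:07:04;26.

11:07:04;26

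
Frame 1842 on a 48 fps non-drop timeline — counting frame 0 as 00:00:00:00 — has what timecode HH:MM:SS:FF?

1842 ÷ 48 = 38 full seconds, remainder 18 frames.
38 s = 0 h 0 min 38 s.
Timecode: 00:00:38:18.

00:00:38:18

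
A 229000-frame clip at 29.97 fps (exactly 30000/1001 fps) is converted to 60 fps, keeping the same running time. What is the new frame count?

458458 frames

Target frames = source frames × (target rate / source rate) = 229000 × (60)/(30000/1001) = 229000 × 1001/500 = 458458.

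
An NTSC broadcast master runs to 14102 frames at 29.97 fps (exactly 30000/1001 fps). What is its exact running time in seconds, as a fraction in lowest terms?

7058051/15000 seconds

Running time = 14102 ÷ (30000/1001) = 14102 × 1001/30000 = 7058051/15000 s.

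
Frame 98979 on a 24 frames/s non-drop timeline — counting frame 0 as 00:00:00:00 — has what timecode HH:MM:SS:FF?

01:08:44:03

98979 ÷ 24 = 4124 full seconds, remainder 3 frames.
4124 s = 1 h 8 min 44 s.
Timecode: 01:08:44:03.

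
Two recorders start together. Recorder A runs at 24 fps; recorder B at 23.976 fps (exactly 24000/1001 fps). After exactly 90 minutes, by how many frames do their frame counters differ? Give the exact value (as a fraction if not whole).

129600/1001 frames

90 min = 5400 s.
A emits 24 × 5400 = 129600 frames; B emits 24000/1001 × 5400 = 129600000/1001.
Difference = 129600/1001 frames (≈ 129.4705); B is behind A.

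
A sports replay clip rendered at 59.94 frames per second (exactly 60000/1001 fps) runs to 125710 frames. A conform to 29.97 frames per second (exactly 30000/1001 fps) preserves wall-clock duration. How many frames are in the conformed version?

Frames at target rate = 125710 × (30000/1001) / (60000/1001) = 62855.

62855 frames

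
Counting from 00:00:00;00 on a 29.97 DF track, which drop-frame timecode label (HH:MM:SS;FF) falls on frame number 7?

Ten DF minutes hold 17982 frames, so frame 7 lies in block 0 (frames 0–17981) with 7 frames into that block.
The block's first minute is 1800 frames and the rest 1798 each; 7 frames reaches minute 0, so 0 × 18 + 0 × 2 = 0 labels have been skipped so far.
Adding those back, label number 7 + 0 = 7 at 30 labels/s is 0 s + 7 f = 0 h 0 min 0 s frame 7, i.e. 00:00:00;07.

00:00:00;07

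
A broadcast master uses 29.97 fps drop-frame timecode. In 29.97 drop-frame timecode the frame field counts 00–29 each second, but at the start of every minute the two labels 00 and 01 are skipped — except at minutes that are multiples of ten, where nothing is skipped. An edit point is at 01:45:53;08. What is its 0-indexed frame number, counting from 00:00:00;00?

190408

As if non-drop at 30 labels/s: (1 × 3600 + 45 × 60 + 53) × 30 + 8 = 190598.
Minute boundaries passed: 105; those not divisible by 10: 105 − 10 = 95; dropped labels = 2 × 95 = 190.
Actual frame index = 190598 − 190 = 190408.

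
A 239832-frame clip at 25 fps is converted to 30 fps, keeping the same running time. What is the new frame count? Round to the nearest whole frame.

287798 frames

Frames at target rate = 239832 × (30) / (25) = 1438992/5 ≈ 287798.400.
Nearest whole frame: 287798.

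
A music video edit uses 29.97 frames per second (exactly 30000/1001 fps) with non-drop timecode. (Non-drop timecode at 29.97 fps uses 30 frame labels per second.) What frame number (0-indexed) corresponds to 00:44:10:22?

Total seconds to the label: (0 × 3600 + 44 × 60 + 10) = 2650.
Frame index = 2650 × 30 + 22 = 79522.

frame 79522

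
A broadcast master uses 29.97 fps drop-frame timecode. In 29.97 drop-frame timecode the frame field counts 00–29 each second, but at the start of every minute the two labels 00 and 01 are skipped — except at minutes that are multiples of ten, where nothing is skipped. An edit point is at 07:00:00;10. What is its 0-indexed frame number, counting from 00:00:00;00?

Complete 10-minute blocks: 42, each 17982 frames → 755244.
Remaining 0 whole minutes in the current block: 0 frames.
Within the current minute: 0 × 30 + 10 = 10. Total = 755244 + 0 + 10 = 755254.

755254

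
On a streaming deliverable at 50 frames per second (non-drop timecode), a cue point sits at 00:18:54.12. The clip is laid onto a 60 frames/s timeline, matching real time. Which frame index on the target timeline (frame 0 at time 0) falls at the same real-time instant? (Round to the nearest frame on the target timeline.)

frame 68054

Source frame index: (0×3600 + 18×60 + 54) × 50 + 12 = 56712.
Real time: 56712 / (50) = 28356/25 s.
Target frame: (28356/25) × (60) = 340272/5 ≈ 68054.400 → 68054.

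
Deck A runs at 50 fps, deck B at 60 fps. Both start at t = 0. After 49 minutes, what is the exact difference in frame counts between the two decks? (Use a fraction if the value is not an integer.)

29400 frames

49 min = 2940 s.
A emits 50 × 2940 = 147000 frames; B emits 60 × 2940 = 176400.
Difference = 29400 frames; B is ahead of A.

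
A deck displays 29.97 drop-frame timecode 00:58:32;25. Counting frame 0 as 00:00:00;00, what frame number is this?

105279

Complete 10-minute blocks: 5, each 17982 frames → 89910.
Remaining 8 whole minutes in the current block: 1800 + 7 × 1798 = 14386 frames.
Within the current minute: 32 × 30 + 25 − 2 = 983 (labels ;00/;01 skipped at this minute). Total = 89910 + 14386 + 983 = 105279.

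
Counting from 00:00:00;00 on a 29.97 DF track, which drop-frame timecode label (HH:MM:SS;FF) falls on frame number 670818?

06:13:03;00

Ten DF minutes hold 17982 frames, so frame 670818 lies in block 37 (frames 665334–683315) with 5484 frames into that block.
The block's first minute is 1800 frames and the rest 1798 each; 5484 frames reaches minute 3, so 37 × 18 + 3 × 2 = 672 labels have been skipped so far.
Adding those back, label number 670818 + 672 = 671490 at 30 labels/s is 22383 s + 0 f = 6 h 13 min 3 s frame 0, i.e. 06:13:03;00.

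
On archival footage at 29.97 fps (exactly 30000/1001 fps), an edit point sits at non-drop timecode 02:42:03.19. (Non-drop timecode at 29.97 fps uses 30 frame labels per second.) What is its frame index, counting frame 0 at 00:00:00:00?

frame 291709

Total seconds to the label: (2 × 3600 + 42 × 60 + 3) = 9723.
Frame index = 9723 × 30 + 19 = 291709.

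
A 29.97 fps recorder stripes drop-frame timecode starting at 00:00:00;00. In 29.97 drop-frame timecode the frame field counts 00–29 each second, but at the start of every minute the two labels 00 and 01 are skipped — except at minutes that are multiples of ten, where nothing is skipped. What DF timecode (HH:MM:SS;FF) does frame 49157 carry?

Each 10-minute DF block holds 10 × 60 × 30 − 9 × 2 = 17982 frames. 49157 ÷ 17982 → 2 full blocks, remainder 13193.
Within the partial block the first minute is 1800 frames and each further minute 1798, so 7 further minute boundaries passed. Total skipped labels = 18 × 2 + 2 × 7 = 50.
Non-drop label index = 49157 + 50 = 49207; at 30 labels/s that is 00:27:20:07, i.e. DF 00:27:20;07.

00:27:20;07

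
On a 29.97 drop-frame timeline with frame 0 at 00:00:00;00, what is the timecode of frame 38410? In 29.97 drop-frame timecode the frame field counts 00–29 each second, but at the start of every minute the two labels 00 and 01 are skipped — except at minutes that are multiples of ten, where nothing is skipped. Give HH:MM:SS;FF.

00:21:21;18

Ten DF minutes hold 17982 frames, so frame 38410 lies in block 2 (frames 35964–53945) with 2446 frames into that block.
The block's first minute is 1800 frames and the rest 1798 each; 2446 frames reaches minute 1, so 2 × 18 + 1 × 2 = 38 labels have been skipped so far.
Adding those back, label number 38410 + 38 = 38448 at 30 labels/s is 1281 s + 18 f = 0 h 21 min 21 s frame 18, i.e. 00:21:21;18.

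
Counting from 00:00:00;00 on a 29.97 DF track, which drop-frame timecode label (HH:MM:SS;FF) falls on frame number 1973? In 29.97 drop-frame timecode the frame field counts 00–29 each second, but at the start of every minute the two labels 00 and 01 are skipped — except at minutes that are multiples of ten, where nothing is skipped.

Ten DF minutes hold 17982 frames, so frame 1973 lies in block 0 (frames 0–17981) with 1973 frames into that block.
The block's first minute is 1800 frames and the rest 1798 each; 1973 frames reaches minute 1, so 0 × 18 + 1 × 2 = 2 labels have been skipped so far.
Adding those back, label number 1973 + 2 = 1975 at 30 labels/s is 65 s + 25 f = 0 h 1 min 5 s frame 25, i.e. 00:01:05;25.

00:01:05;25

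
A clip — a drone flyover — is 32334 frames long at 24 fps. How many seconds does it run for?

Running time = 32334 / (24) = 1347.25 s.

1347.25 seconds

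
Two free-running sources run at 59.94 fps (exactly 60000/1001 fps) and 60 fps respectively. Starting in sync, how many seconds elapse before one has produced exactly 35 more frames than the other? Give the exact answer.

The gap grows by |60 − 60000/1001| = 60/1001 frames per second.
Time for a 35-frame gap: 35 ÷ (60/1001) = 7007/12 s.

7007/12 seconds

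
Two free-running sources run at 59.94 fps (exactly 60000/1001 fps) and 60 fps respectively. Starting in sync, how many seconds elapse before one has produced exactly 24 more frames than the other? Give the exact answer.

400.4 seconds

The gap grows by |60 − 60000/1001| = 60/1001 frames per second.
Time for a 24-frame gap: 24 ÷ (60/1001) = 400.4 s.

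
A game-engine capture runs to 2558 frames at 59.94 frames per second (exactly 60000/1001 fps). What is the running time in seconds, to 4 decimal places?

Running time = 2558 × 1001/60000 = 1280279/30000 s ≈ 42.6760 s.

42.6760 seconds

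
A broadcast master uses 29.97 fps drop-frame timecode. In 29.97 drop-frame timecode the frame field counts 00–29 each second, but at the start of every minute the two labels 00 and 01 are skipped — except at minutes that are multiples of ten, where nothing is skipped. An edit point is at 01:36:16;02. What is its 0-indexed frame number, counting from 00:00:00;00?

173108

As if non-drop at 30 labels/s: (1 × 3600 + 36 × 60 + 16) × 30 + 2 = 173282.
Minute boundaries passed: 96; those not divisible by 10: 96 − 9 = 87; dropped labels = 2 × 87 = 174.
Actual frame index = 173282 − 174 = 173108.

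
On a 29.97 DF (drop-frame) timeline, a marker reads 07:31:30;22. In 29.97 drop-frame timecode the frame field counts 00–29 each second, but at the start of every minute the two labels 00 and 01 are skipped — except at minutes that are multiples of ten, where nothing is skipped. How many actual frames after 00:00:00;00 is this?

811910

As if non-drop at 30 labels/s: (7 × 3600 + 31 × 60 + 30) × 30 + 22 = 812722.
Minute boundaries passed: 451; those not divisible by 10: 451 − 45 = 406; dropped labels = 2 × 406 = 812.
Actual frame index = 812722 − 812 = 811910.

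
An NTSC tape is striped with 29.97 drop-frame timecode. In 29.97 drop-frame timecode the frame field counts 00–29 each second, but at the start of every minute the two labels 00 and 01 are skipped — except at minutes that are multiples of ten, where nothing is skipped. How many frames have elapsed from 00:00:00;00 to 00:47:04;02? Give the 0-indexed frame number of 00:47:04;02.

84636

Complete 10-minute blocks: 4, each 17982 frames → 71928.
Remaining 7 whole minutes in the current block: 1800 + 6 × 1798 = 12588 frames.
Within the current minute: 4 × 30 + 2 − 2 = 120 (labels ;00/;01 skipped at this minute). Total = 71928 + 12588 + 120 = 84636.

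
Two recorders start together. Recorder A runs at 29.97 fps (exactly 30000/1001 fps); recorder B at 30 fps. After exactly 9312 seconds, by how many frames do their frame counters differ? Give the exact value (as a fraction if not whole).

279360/1001 frames

A emits 30000/1001 × 9312 = 279360000/1001 frames; B emits 30 × 9312 = 279360.
Difference = 279360/1001 frames (≈ 279.0809); B is ahead of A.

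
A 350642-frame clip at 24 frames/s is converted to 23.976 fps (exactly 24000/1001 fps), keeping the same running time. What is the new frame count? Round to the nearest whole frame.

350292 frames

Frames at target rate = 350642 × (24000/1001) / (24) = 350642000/1001 ≈ 350291.708.
Nearest whole frame: 350292.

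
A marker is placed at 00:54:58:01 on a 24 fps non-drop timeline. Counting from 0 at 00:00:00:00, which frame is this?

79153

Total seconds to the label: (0 × 3600 + 54 × 60 + 58) = 3298.
Frame index = 3298 × 24 + 1 = 79153.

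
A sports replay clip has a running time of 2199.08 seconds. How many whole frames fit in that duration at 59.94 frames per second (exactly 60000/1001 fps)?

Frames = 2199.08 × 60000/1001 = 10149600/77 ≈ 131812.9870.
Complete frames: 131812.

131812 frames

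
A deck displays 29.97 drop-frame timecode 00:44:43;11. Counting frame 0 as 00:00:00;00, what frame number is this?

Complete 10-minute blocks: 4, each 17982 frames → 71928.
Remaining 4 whole minutes in the current block: 1800 + 3 × 1798 = 7194 frames.
Within the current minute: 43 × 30 + 11 − 2 = 1299 (labels ;00/;01 skipped at this minute). Total = 71928 + 7194 + 1299 = 80421.

80421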